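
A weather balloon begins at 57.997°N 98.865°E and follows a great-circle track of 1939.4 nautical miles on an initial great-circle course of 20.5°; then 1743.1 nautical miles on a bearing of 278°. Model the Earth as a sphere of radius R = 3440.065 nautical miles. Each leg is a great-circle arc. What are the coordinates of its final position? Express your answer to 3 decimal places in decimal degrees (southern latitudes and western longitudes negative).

latitude 60.621°, longitude 103.304°

Apply the spherical direct solution leg by leg, carrying full precision between legs.
Leg 1: from (57.997°, 98.865°), δ = 1939.4/3440.065 = 0.563768 rad, θ = 20.5° → φ = 79.128°, λ = -178.288°.
Leg 2: from (79.128°, -178.288°), δ = 1743.1/3440.065 = 0.506706 rad, θ = 278° → φ = 60.621°, λ = 103.304°.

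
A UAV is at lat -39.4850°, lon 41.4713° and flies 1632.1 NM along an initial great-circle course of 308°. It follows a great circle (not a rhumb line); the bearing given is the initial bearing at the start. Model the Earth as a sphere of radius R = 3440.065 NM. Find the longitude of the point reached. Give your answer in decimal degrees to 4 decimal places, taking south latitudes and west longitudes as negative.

longitude 18.8845°

δ = 1632.1/3440.065 = 0.474439 rad (27.1833°).
Converting: φ₁ = -0.689143 rad, θ = 5.375614 rad.
Applying the spherical law of cosines for sides, sin φ₂ = sin φ₁ cos δ + cos φ₁ sin δ cos θ = -0.348571, so φ₂ = -20.3999°.
Δλ = atan2( sin θ sin δ cos φ₁ , cos δ − sin φ₁ sin φ₂ ) = atan2(-0.277840, 0.667902) = -0.394214 rad = -22.5868°.
λ₂ = 41.4713° + -22.5868° = 18.8845°.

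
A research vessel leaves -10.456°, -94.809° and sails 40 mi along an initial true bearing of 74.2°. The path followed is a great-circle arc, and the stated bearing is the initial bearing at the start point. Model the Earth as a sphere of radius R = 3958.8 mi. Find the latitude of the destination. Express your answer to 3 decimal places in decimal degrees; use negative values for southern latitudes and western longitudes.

latitude -10.298°

The arc subtends δ = 40/3958.8 = 0.010104 rad at the centre.
Converting: φ₁ = -0.182492 rad, θ = 1.295034 rad.
Applying the spherical law of cosines for sides, sin φ₂ = sin φ₁ cos δ + cos φ₁ sin δ cos θ = -0.178766, so φ₂ = -10.298°.
Δλ = atan2( sin θ sin δ cos φ₁ , cos δ − sin φ₁ sin φ₂ ) = atan2(0.009561, 0.967506) = 0.009881 rad = 0.566°.
λ₂ = -94.809° + 0.566° = -94.243°.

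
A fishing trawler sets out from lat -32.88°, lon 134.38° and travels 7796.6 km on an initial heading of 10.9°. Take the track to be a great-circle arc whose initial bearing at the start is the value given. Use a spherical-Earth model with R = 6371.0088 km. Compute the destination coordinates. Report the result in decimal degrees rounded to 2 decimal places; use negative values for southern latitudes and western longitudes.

The arc subtends δ = 7796.6/6371.0088 = 1.223762 rad at the centre.
With φ₁ = -32.88° = -0.573864 rad and θ = 10.9° = 0.190241 rad:
Applying the spherical law of cosines for sides, sin φ₂ = sin φ₁ cos δ + cos φ₁ sin δ cos θ = 0.590857, so φ₂ = 36.22°.
Δλ = atan2( sin θ sin δ cos φ₁ , cos δ − sin φ₁ sin φ₂ ) = atan2(0.149337, 0.660876) = 0.222236 rad = 12.73°.
λ₂ = 134.38° + 12.73° = 147.11°.

latitude 36.22°, longitude 147.11°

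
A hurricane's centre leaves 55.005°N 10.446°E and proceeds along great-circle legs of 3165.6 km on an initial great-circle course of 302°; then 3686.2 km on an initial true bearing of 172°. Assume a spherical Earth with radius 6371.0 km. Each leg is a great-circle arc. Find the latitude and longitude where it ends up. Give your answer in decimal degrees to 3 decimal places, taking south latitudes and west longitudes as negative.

Apply the spherical direct solution leg by leg, carrying full precision between legs.
Leg 1: from (55.005°, 10.446°), δ = 3165.6/6371 = 0.496876 rad, θ = 302° → φ = 59.884°, λ = -43.229°.
Leg 2: from (59.884°, -43.229°), δ = 3686.2/6371 = 0.578590 rad, θ = 172° → φ = 26.904°, λ = -38.333°.

latitude 26.904°, longitude -38.333°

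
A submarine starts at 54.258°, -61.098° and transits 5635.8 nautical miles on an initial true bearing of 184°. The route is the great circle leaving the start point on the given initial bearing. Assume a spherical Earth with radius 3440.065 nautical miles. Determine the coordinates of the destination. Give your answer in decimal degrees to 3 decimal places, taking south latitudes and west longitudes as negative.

latitude -39.503°, longitude -66.273°

δ = 5635.8/3440.065 = 1.638283 rad (93.8667°).
Start latitude φ₁ = 0.946981 rad; initial bearing θ = 3.211406 rad.
Applying the spherical law of cosines for sides, sin φ₂ = sin φ₁ cos δ + cos φ₁ sin δ cos θ = -0.636121, so φ₂ = -39.503°.
Δλ = atan2( sin θ sin δ cos φ₁ , cos δ − sin φ₁ sin φ₂ ) = atan2(-0.040655, 0.448876) = -0.090323 rad = -5.175°.
λ₂ = -61.098° + -5.175° = -66.273°.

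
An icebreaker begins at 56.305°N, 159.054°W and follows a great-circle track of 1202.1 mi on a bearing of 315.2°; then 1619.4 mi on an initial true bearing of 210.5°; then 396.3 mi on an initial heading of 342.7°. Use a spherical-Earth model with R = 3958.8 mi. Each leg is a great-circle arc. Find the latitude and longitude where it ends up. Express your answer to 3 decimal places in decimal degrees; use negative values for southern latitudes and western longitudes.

Apply the spherical direct solution leg by leg, carrying full precision between legs.
Leg 1: from (56.305°, -159.054°), δ = 1202.1/3958.8 = 0.303653 rad, θ = 315.2° → φ = 65.733°, λ = 170.105°.
Leg 2: from (65.733°, 170.105°), δ = 1619.4/3958.8 = 0.409063 rad, θ = 210.5° → φ = 44.073°, λ = 153.786°.
Leg 3: from (44.073°, 153.786°), δ = 396.3/3958.8 = 0.100106 rad, θ = 342.7° → φ = 49.521°, λ = 151.162°.

latitude 49.521°, longitude 151.162°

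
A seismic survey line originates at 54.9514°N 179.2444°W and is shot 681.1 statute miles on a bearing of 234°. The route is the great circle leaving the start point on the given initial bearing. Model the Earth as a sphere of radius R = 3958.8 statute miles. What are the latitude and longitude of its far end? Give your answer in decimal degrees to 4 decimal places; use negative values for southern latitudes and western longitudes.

latitude 48.4857°, longitude 168.6939°

Angular distance δ = d/R = 681.1 / 3958.8 = 0.172047 rad.
Start latitude φ₁ = 0.959083 rad; initial bearing θ = 4.084070 rad.
Applying the spherical law of cosines for sides, sin φ₂ = sin φ₁ cos δ + cos φ₁ sin δ cos θ = 0.748791, so φ₂ = 48.4857°.
Δλ = atan2( sin θ sin δ cos φ₁ , cos δ − sin φ₁ sin φ₂ ) = atan2(-0.079538, 0.372227) = -0.210516 rad = -12.0617°.
λ₂ = -179.2444° + -12.0617° = -191.3061°, normalized to (−180°, 180°] → 168.6939°.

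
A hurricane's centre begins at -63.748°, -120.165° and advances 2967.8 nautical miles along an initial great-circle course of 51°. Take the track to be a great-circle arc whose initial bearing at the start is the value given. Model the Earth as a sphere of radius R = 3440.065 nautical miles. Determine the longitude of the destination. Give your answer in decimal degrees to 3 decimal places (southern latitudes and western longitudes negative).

longitude -80.676°

The arc subtends δ = 2967.8/3440.065 = 0.862716 rad at the centre.
Converting: φ₁ = -1.112612 rad, θ = 0.890118 rad.
Destination latitude: φ₂ = arcsin( sin φ₁ cos δ + cos φ₁ sin δ cos θ ) = arcsin(-0.371849) = -21.830°.
For the longitude increment, Δλ = atan2( sin θ sin δ cos φ₁, cos δ − sin φ₁ sin φ₂ ) = atan2(0.261114, 0.316881) = 39.489°.
Hence λ₂ = -120.165° + 39.489° = -80.676°.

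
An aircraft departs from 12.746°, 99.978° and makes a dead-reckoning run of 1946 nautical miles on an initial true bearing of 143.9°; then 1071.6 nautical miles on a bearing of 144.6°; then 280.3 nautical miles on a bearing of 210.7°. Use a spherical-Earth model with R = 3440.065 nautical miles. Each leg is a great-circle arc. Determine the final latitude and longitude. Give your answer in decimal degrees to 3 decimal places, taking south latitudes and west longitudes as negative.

latitude -31.861°, longitude 127.726°

Apply the spherical direct solution leg by leg, carrying full precision between legs.
Leg 1: from (12.746°, 99.978°), δ = 1946/3440.065 = 0.565687 rad, θ = 143.9° → φ = -13.659°, λ = 118.943°.
Leg 2: from (-13.659°, 118.943°), δ = 1071.6/3440.065 = 0.311506 rad, θ = 144.6° → φ = -27.875°, λ = 130.530°.
Leg 3: from (-27.875°, 130.530°), δ = 280.3/3440.065 = 0.081481 rad, θ = 210.7° → φ = -31.861°, λ = 127.726°.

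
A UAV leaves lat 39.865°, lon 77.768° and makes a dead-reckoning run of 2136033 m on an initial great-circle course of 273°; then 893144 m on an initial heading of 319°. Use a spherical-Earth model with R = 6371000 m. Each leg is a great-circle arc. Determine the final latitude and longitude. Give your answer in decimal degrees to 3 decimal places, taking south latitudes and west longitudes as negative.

Apply the spherical direct solution leg by leg, carrying full precision between legs.
Leg 1: from (39.865°, 77.768°), δ = 2136033/6371000 = 0.335274 rad, θ = 273° → φ = 38.207°, λ = 53.050°.
Leg 2: from (38.207°, 53.050°), δ = 893144/6371000 = 0.140189 rad, θ = 319° → φ = 44.052°, λ = 45.722°.

latitude 44.052°, longitude 45.722°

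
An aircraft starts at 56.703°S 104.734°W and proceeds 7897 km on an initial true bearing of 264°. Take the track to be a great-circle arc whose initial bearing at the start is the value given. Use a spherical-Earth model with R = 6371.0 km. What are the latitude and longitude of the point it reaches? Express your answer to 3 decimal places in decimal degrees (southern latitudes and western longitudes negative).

latitude -19.033°, longitude 171.091°

δ = 7897/6371 = 1.239523 rad (71.0194°).
Converting: φ₁ = -0.989654 rad, θ = 4.607669 rad.
Applying the spherical law of cosines for sides, sin φ₂ = sin φ₁ cos δ + cos φ₁ sin δ cos θ = -0.326118, so φ₂ = -19.033°.
Δλ = atan2( sin θ sin δ cos φ₁ , cos δ − sin φ₁ sin φ₂ ) = atan2(-0.516287, 0.052667) = -1.469137 rad = -84.175°.
λ₂ = -104.734° + -84.175° = -188.909°, normalized to (−180°, 180°] → 171.091°.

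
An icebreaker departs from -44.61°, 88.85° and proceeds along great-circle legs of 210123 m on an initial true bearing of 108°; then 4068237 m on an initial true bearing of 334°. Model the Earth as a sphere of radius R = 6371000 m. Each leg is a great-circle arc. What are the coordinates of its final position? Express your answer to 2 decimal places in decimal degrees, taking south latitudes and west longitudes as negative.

Apply the spherical direct solution leg by leg, carrying full precision between legs.
Leg 1: from (-44.61°, 88.85°), δ = 210123/6371000 = 0.032981 rad, θ = 108° → φ = -45.17°, λ = 91.40°.
Leg 2: from (-45.17°, 91.40°), δ = 4068237/6371000 = 0.638555 rad, θ = 334° → φ = -11.05°, λ = 75.96°.

latitude -11.05°, longitude 75.96°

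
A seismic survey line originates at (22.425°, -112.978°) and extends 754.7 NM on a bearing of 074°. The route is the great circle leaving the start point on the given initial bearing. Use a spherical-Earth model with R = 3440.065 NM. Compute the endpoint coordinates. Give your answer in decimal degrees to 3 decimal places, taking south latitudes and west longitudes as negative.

latitude 25.327°, longitude -99.596°

δ = 754.7/3440.065 = 0.219385 rad (12.5699°).
With φ₁ = 22.425° = 0.391390 rad and θ = 74° = 1.291544 rad:
Applying the spherical law of cosines for sides, sin φ₂ = sin φ₁ cos δ + cos φ₁ sin δ cos θ = 0.427781, so φ₂ = 25.327°.
Δλ = atan2( sin θ sin δ cos φ₁ , cos δ − sin φ₁ sin φ₂ ) = atan2(0.193379, 0.812844) = 0.233563 rad = 13.382°.
λ₂ = -112.978° + 13.382° = -99.596°.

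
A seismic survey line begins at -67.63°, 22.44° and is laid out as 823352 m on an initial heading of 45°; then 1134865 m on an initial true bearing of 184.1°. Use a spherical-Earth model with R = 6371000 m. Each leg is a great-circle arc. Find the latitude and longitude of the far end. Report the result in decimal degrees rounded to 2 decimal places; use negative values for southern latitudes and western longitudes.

latitude -72.09°, longitude 31.24°

Apply the spherical direct solution leg by leg, carrying full precision between legs.
Leg 1: from (-67.63°, 22.44°), δ = 823352/6371000 = 0.129234 rad, θ = 45° → φ = -61.93°, λ = 33.61°.
Leg 2: from (-61.93°, 33.61°), δ = 1134865/6371000 = 0.178130 rad, θ = 184.1° → φ = -72.09°, λ = 31.24°.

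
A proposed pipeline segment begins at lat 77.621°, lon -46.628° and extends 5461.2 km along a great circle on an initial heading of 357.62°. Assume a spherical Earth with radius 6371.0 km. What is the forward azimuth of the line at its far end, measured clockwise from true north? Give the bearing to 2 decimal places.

final bearing 180.85°

The arc subtends δ = 5461.2/6371 = 0.857197 rad at the centre.
Converting: φ₁ = 1.354742 rad, θ = 6.241646 rad.
sin φ₂ = sin φ₁ cos δ + cos φ₁ sin δ cos θ = (0.976751)(0.654559) + (0.214377)(0.756011)(0.999137) = 0.801273
φ₂ = asin(0.801273) = 0.929420 rad = 53.252°.
For the longitude increment, Δλ = atan2( sin θ sin δ cos φ₁, cos δ − sin φ₁ sin φ₂ ) = atan2(-0.006730, -0.128085) = -176.992°.
λ₂ = -46.628° + -176.992° = -223.620°, normalized to (−180°, 180°] → 136.380°.
The forward bearing on arrival equals the back-azimuth from the destination plus 180°.
Back-azimuth from P₂ (53.25°, 136.38°) to P₁ (77.62°, -46.63°), with Δλ' = λ₁ − λ₂ = -183.01°: atan2( sin Δλ' cos φ₁ , cos φ₂ sin φ₁ − sin φ₂ cos φ₁ cos Δλ' ) = 0.85°.
Final bearing = (0.85° + 180°) mod 360° = 180.85°.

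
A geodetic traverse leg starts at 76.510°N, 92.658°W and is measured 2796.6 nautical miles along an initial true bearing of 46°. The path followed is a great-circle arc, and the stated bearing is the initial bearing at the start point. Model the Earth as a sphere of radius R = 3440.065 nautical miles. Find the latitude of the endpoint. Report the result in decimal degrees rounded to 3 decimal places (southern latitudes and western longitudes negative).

Central angle δ = d/R = 0.812950 rad.
Converting: φ₁ = 1.335351 rad, θ = 0.802851 rad.
Applying the spherical law of cosines for sides, sin φ₂ = sin φ₁ cos δ + cos φ₁ sin δ cos θ = 0.786093, so φ₂ = 51.822°.
Δλ = atan2( sin θ sin δ cos φ₁ , cos δ − sin φ₁ sin φ₂ ) = atan2(0.121879, -0.077046) = 2.134520 rad = 122.299°.
Hence λ₂ = -92.658° + 122.299° = 29.641°.

latitude 51.822°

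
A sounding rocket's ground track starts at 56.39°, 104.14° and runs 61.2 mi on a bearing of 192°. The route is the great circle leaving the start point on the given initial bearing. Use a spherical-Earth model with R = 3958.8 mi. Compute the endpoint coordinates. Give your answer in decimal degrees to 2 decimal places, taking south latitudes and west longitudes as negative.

δ = 61.2/3958.8 = 0.015459 rad (0.8857°).
With φ₁ = 56.39° = 0.984191 rad and θ = 192° = 3.351032 rad:
sin φ₂ = sin φ₁ cos δ + cos φ₁ sin δ cos θ = (0.832825)(0.999881) + (0.553537)(0.015459)(-0.978148) = 0.824355
φ₂ = asin(0.824355) = 0.969062 rad = 55.52°.
Δλ = atan2( sin θ sin δ cos φ₁ , cos δ − sin φ₁ sin φ₂ ) = atan2(-0.001779, 0.313337) = -0.005678 rad = -0.33°.
λ₂ = 104.14° + -0.33° = 103.81°.

latitude 55.52°, longitude 103.81°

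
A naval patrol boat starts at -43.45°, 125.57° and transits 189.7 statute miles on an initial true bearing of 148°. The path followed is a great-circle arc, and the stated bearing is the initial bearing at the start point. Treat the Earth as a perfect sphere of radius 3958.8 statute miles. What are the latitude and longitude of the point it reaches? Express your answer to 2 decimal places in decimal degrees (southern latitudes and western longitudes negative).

latitude -45.76°, longitude 127.66°

The arc subtends δ = 189.7/3958.8 = 0.047919 rad at the centre.
With φ₁ = -43.45° = -0.758346 rad and θ = 148° = 2.583087 rad:
Destination latitude: φ₂ = arcsin( sin φ₁ cos δ + cos φ₁ sin δ cos θ ) = arcsin(-0.716422) = -45.76°.
For the longitude increment, Δλ = atan2( sin θ sin δ cos φ₁, cos δ − sin φ₁ sin φ₂ ) = atan2(0.018428, 0.506153) = 2.09°.
λ₂ = λ₁ + Δλ = 127.66°.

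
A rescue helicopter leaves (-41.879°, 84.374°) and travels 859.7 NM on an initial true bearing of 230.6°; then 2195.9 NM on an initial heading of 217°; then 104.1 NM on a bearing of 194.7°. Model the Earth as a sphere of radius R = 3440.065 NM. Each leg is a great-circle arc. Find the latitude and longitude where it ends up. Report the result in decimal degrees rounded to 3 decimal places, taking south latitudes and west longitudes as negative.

Apply the spherical direct solution leg by leg, carrying full precision between legs.
Leg 1: from (-41.879°, 84.374°), δ = 859.7/3440.065 = 0.249908 rad, θ = 230.6° → φ = -49.792°, λ = 67.155°.
Leg 2: from (-49.792°, 67.155°), δ = 2195.9/3440.065 = 0.638331 rad, θ = 217° → φ = -67.004°, λ = 0.534°.
Leg 3: from (-67.004°, 0.534°), δ = 104.1/3440.065 = 0.030261 rad, θ = 194.7° → φ = -68.677°, λ = -0.675°.

latitude -68.677°, longitude -0.675°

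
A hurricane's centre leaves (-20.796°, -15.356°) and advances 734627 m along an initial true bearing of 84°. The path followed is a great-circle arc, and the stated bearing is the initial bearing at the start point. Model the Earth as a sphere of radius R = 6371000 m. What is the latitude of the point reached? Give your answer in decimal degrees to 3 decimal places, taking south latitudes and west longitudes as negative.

δ = 734627/6371000 = 0.115308 rad (6.6067°).
Start latitude φ₁ = -0.362959 rad; initial bearing θ = 1.466077 rad.
Destination latitude: φ₂ = arcsin( sin φ₁ cos δ + cos φ₁ sin δ cos θ ) = arcsin(-0.341441) = -19.965°.
Δλ = atan2( sin θ sin δ cos φ₁ , cos δ − sin φ₁ sin φ₂ ) = atan2(0.106968, 0.872134) = 0.122041 rad = 6.992°.
λ₂ = λ₁ + Δλ = -8.364°.

latitude -19.965°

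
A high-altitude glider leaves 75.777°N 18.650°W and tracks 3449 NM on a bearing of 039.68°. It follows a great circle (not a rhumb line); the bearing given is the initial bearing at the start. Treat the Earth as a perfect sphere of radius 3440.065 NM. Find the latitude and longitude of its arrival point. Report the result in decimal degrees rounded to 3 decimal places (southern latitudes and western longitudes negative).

δ = 3449/3440.065 = 1.002597 rad (57.4446°).
Start latitude φ₁ = 1.322558 rad; initial bearing θ = 0.692547 rad.
sin φ₂ = sin φ₁ cos δ + cos φ₁ sin δ cos θ = (0.969347)(0.538115) + (0.245697)(0.842871)(0.769622) = 0.681002
φ₂ = asin(0.681002) = 0.749129 rad = 42.922°.
Δλ = atan2( sin θ sin δ cos φ₁ , cos δ − sin φ₁ sin φ₂ ) = atan2(0.132227, -0.122012) = 2.316036 rad = 132.699°.
Hence λ₂ = -18.650° + 132.699° = 114.049°.

latitude 42.922°, longitude 114.049°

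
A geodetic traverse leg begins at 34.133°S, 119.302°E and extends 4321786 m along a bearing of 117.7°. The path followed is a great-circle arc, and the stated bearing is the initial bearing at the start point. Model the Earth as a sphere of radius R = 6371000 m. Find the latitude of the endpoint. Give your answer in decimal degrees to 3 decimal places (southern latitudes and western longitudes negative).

latitude -42.714°

Angular distance δ = d/R = 4321786 / 6371000 = 0.678353 rad.
Converting: φ₁ = -0.595733 rad, θ = 2.054253 rad.
sin φ₂ = sin φ₁ cos δ + cos φ₁ sin δ cos θ = (-0.561116)(0.778607) + (0.827737)(0.627511)(-0.464842) = -0.678335
φ₂ = asin(-0.678335) = -0.745494 rad = -42.714°.
Then Δλ = atan2(0.459886, 0.397983) = 0.857433 rad, from sin θ sin δ cos φ₁ over cos δ − sin φ₁ sin φ₂.
λ₂ = 119.302° + 49.127° = 168.429°.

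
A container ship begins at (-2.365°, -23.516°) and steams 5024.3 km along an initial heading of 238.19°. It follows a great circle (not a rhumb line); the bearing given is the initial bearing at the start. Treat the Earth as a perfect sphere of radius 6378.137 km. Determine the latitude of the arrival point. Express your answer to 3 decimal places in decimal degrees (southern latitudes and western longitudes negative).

latitude -23.727°

Central angle δ = d/R = 0.787738 rad.
Start latitude φ₁ = -0.041277 rad; initial bearing θ = 4.157200 rad.
Applying the spherical law of cosines for sides, sin φ₂ = sin φ₁ cos δ + cos φ₁ sin δ cos θ = -0.402382, so φ₂ = -23.727°.
Δλ = atan2( sin θ sin δ cos φ₁ , cos δ − sin φ₁ sin φ₂ ) = atan2(-0.601791, 0.688846) = -0.718049 rad = -41.141°.
λ₂ = -23.516° + -41.141° = -64.657°.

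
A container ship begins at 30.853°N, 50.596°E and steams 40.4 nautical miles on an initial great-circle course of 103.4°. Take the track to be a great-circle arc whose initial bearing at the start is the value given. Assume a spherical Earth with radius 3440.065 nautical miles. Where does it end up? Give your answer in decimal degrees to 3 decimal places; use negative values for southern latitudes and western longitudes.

Central angle δ = d/R = 0.011744 rad.
Converting: φ₁ = 0.538486 rad, θ = 1.804670 rad.
Destination latitude: φ₂ = arcsin( sin φ₁ cos δ + cos φ₁ sin δ cos θ ) = arcsin(0.510465) = 30.695°.
Then Δλ = atan2(0.009807, 0.738145) = 0.013286 rad, from sin θ sin δ cos φ₁ over cos δ − sin φ₁ sin φ₂.
λ₂ = 50.596° + 0.761° = 51.357°.

latitude 30.695°, longitude 51.357°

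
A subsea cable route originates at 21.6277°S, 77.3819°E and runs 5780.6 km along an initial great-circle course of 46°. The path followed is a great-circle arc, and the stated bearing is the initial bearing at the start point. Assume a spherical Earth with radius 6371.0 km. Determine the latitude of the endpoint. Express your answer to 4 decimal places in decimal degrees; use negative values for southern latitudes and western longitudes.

latitude 16.3663°

The arc subtends δ = 5780.6/6371 = 0.907330 rad at the centre.
With φ₁ = -21.6277° = -0.377475 rad and θ = 46° = 0.802851 rad:
Destination latitude: φ₂ = arcsin( sin φ₁ cos δ + cos φ₁ sin δ cos θ ) = arcsin(0.281778) = 16.3663°.
For the longitude increment, Δλ = atan2( sin θ sin δ cos φ₁, cos δ − sin φ₁ sin φ₂ ) = atan2(0.526841, 0.719707) = 36.2049°.
Hence λ₂ = 77.3819° + 36.2049° = 113.5868°.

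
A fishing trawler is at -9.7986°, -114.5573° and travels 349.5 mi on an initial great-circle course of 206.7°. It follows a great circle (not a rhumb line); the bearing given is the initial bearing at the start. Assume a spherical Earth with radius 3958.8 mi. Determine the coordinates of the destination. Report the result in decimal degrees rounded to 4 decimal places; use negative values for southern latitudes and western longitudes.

latitude -14.3084°, longitude -116.9005°

Angular distance δ = d/R = 349.5 / 3958.8 = 0.088284 rad.
Converting: φ₁ = -0.171018 rad, θ = 3.607596 rad.
Destination latitude: φ₂ = arcsin( sin φ₁ cos δ + cos φ₁ sin δ cos θ ) = arcsin(-0.247142) = -14.3084°.
Then Δλ = atan2(-0.039038, 0.954046) = -0.040896 rad, from sin θ sin δ cos φ₁ over cos δ − sin φ₁ sin φ₂.
λ₂ = -114.5573° + -2.3432° = -116.9005°.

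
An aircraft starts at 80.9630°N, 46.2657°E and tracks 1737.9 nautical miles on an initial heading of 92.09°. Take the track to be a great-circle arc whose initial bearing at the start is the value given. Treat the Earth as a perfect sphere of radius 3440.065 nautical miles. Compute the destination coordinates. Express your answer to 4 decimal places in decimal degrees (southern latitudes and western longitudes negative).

latitude 59.4793°, longitude 118.5089°

Angular distance δ = d/R = 1737.9 / 3440.065 = 0.505194 rad.
With φ₁ = 80.9630° = 1.413071 rad and θ = 92.09° = 1.607274 rad:
sin φ₂ = sin φ₁ cos δ + cos φ₁ sin δ cos θ = (0.987587)(0.875081) + (0.157072)(0.483977)(-0.036469) = 0.861446
φ₂ = asin(0.861446) = 1.038110 rad = 59.4793°.
Then Δλ = atan2(0.075969, 0.024328) = 1.260883 rad, from sin θ sin δ cos φ₁ over cos δ − sin φ₁ sin φ₂.
Hence λ₂ = 46.2657° + 72.2432° = 118.5089°.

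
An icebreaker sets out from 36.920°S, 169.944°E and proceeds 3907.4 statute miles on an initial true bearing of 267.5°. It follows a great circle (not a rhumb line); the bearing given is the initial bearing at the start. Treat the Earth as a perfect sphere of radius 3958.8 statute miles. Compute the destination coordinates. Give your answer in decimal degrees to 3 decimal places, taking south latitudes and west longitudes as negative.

δ = 3907.4/3958.8 = 0.987016 rad (56.5519°).
Converting: φ₁ = -0.644376 rad, θ = 4.668756 rad.
sin φ₂ = sin φ₁ cos δ + cos φ₁ sin δ cos θ = (-0.600699)(0.551182) + (0.799475)(0.834385)(-0.043619) = -0.360192
φ₂ = asin(-0.360192) = -0.368473 rad = -21.112°.
Then Δλ = atan2(-0.666435, 0.334815) = -1.105233 rad, from sin θ sin δ cos φ₁ over cos δ − sin φ₁ sin φ₂.
Hence λ₂ = 169.944° + -63.325° = 106.619°.

latitude -21.112°, longitude 106.619°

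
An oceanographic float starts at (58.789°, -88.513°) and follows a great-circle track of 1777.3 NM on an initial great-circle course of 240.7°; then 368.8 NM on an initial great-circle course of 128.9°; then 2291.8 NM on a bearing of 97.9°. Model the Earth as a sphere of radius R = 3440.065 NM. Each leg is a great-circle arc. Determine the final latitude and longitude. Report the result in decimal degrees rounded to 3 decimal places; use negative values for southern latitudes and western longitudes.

Apply the spherical direct solution leg by leg, carrying full precision between legs.
Leg 1: from (58.789°, -88.513°), δ = 1777.3/3440.065 = 0.516647 rad, θ = 240.7° → φ = 38.197°, λ = -121.752°.
Leg 2: from (38.197°, -121.752°), δ = 368.8/3440.065 = 0.107207 rad, θ = 128.9° → φ = 34.195°, λ = -115.974°.
Leg 3: from (34.195°, -115.974°), δ = 2291.8/3440.065 = 0.666208 rad, θ = 97.9° → φ = 21.813°, λ = -74.724°.

latitude 21.813°, longitude -74.724°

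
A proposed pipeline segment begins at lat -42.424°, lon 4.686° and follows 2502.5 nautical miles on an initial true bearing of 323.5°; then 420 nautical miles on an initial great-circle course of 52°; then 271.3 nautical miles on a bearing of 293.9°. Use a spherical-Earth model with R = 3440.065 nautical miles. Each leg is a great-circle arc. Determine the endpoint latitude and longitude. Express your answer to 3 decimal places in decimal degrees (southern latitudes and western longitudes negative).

Apply the spherical direct solution leg by leg, carrying full precision between legs.
Leg 1: from (-42.424°, 4.686°), δ = 2502.5/3440.065 = 0.727457 rad, θ = 323.5° → φ = -6.273°, λ = -18.762°.
Leg 2: from (-6.273°, -18.762°), δ = 420/3440.065 = 0.122091 rad, θ = 52° → φ = -1.944°, λ = -13.252°.
Leg 3: from (-1.944°, -13.252°), δ = 271.3/3440.065 = 0.078865 rad, θ = 293.9° → φ = -0.109°, λ = -17.383°.

latitude -0.109°, longitude -17.383°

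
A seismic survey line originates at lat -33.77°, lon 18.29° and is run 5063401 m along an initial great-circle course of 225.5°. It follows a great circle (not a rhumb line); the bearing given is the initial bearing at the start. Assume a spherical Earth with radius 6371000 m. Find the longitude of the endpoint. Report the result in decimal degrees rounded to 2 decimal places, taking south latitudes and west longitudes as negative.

longitude -40.85°

δ = 5063401/6371000 = 0.794758 rad (45.5363°).
Start latitude φ₁ = -0.589398 rad; initial bearing θ = 3.935717 rad.
Applying the spherical law of cosines for sides, sin φ₂ = sin φ₁ cos δ + cos φ₁ sin δ cos θ = -0.805190, so φ₂ = -53.63°.
Δλ = atan2( sin θ sin δ cos φ₁ , cos δ − sin φ₁ sin φ₂ ) = atan2(-0.423155, 0.252885) = -1.032130 rad = -59.14°.
λ₂ = 18.29° + -59.14° = -40.85°.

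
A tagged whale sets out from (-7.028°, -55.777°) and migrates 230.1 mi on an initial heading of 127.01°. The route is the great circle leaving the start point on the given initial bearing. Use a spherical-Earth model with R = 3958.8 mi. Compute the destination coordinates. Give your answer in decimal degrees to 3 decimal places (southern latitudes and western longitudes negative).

latitude -9.024°, longitude -53.085°

The arc subtends δ = 230.1/3958.8 = 0.058124 rad at the centre.
With φ₁ = -7.028° = -0.122662 rad and θ = 127.01° = 2.216743 rad:
Applying the spherical law of cosines for sides, sin φ₂ = sin φ₁ cos δ + cos φ₁ sin δ cos θ = -0.156853, so φ₂ = -9.024°.
Δλ = atan2( sin θ sin δ cos φ₁ , cos δ − sin φ₁ sin φ₂ ) = atan2(0.046039, 0.979120) = 0.046986 rad = 2.692°.
λ₂ = -55.777° + 2.692° = -53.085°.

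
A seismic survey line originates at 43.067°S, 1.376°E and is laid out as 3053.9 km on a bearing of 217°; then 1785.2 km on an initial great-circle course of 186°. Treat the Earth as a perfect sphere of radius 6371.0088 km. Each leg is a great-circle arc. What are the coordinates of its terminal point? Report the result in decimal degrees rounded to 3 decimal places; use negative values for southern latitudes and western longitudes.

Apply the spherical direct solution leg by leg, carrying full precision between legs.
Leg 1: from (-43.067°, 1.376°), δ = 3053.9/6371.0088 = 0.479343 rad, θ = 217° → φ = -61.042°, λ = -33.602°.
Leg 2: from (-61.042°, -33.602°), δ = 1785.2/6371.0088 = 0.280207 rad, θ = 186° → φ = -76.910°, λ = -40.936°.

latitude -76.910°, longitude -40.936°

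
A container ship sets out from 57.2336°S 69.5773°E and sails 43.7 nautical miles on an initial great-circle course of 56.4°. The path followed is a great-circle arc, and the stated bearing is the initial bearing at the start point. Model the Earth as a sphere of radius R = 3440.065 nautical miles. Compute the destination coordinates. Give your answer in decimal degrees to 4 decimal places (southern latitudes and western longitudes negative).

latitude -56.8259°, longitude 70.6853°

Central angle δ = d/R = 0.012703 rad.
With φ₁ = -57.2336° = -0.998915 rad and θ = 56.4° = 0.984366 rad:
Destination latitude: φ₂ = arcsin( sin φ₁ cos δ + cos φ₁ sin δ cos θ ) = arcsin(-0.837012) = -56.8259°.
Then Δλ = atan2(0.005726, 0.296089) = 0.019337 rad, from sin θ sin δ cos φ₁ over cos δ − sin φ₁ sin φ₂.
λ₂ = 69.5773° + 1.1080° = 70.6853°.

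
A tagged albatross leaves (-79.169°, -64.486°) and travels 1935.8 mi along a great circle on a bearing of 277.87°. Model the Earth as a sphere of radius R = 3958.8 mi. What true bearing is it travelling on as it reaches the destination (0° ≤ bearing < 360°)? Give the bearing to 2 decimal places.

final bearing 338.97°

The arc subtends δ = 1935.8/3958.8 = 0.488987 rad at the centre.
Converting: φ₁ = -1.381760 rad, θ = 4.849746 rad.
Destination latitude: φ₂ = arcsin( sin φ₁ cos δ + cos φ₁ sin δ cos θ ) = arcsin(-0.854996) = -58.759°.
Then Δλ = atan2(-0.087437, 0.043044) = -1.113340 rad, from sin θ sin δ cos φ₁ over cos δ − sin φ₁ sin φ₂.
λ₂ = -64.486° + -63.790° = -128.276°.
The forward bearing on arrival equals the back-azimuth from the destination plus 180°.
Back-azimuth from P₂ (-58.76°, -128.28°) to P₁ (-79.17°, -64.49°), with Δλ' = λ₁ − λ₂ = 63.79°: atan2( sin Δλ' cos φ₁ , cos φ₂ sin φ₁ − sin φ₂ cos φ₁ cos Δλ' ) = 158.97°.
Final bearing = (158.97° + 180°) mod 360° = 338.97°.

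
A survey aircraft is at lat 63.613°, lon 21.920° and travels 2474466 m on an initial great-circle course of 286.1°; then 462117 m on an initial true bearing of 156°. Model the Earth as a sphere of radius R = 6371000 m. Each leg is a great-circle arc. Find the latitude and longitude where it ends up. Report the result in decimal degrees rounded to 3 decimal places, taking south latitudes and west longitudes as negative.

Apply the spherical direct solution leg by leg, carrying full precision between legs.
Leg 1: from (63.613°, 21.920°), δ = 2474466/6371000 = 0.388395 rad, θ = 286.1° → φ = 61.136°, λ = -26.994°.
Leg 2: from (61.136°, -26.994°), δ = 462117/6371000 = 0.072534 rad, θ = 156° → φ = 57.299°, λ = -23.866°.

latitude 57.299°, longitude -23.866°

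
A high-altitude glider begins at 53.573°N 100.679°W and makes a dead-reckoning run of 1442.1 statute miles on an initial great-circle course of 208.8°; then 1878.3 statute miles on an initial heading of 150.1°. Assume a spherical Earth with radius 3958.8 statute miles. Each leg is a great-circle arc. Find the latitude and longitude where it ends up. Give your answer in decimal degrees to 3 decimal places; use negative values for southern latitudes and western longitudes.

latitude 10.223°, longitude -99.320°

Apply the spherical direct solution leg by leg, carrying full precision between legs.
Leg 1: from (53.573°, -100.679°), δ = 1442.1/3958.8 = 0.364277 rad, θ = 208.8° → φ = 34.502°, λ = -112.700°.
Leg 2: from (34.502°, -112.700°), δ = 1878.3/3958.8 = 0.474462 rad, θ = 150.1° → φ = 10.223°, λ = -99.320°.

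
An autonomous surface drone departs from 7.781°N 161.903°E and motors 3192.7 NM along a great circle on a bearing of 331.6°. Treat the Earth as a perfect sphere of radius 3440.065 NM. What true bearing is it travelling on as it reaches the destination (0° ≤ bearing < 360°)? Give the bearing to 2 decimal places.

final bearing 311.30°

Angular distance δ = d/R = 3192.7 / 3440.065 = 0.928093 rad.
Start latitude φ₁ = 0.135804 rad; initial bearing θ = 5.787512 rad.
sin φ₂ = sin φ₁ cos δ + cos φ₁ sin δ cos θ = (0.135387)(0.599362) + (0.990793)(0.800478)(0.879649) = 0.778802
φ₂ = asin(0.778802) = 0.892754 rad = 51.151°.
Δλ = atan2( sin θ sin δ cos φ₁ , cos δ − sin φ₁ sin φ₂ ) = atan2(-0.377221, 0.493922) = -0.652229 rad = -37.370°.
Hence λ₂ = 161.903° + -37.370° = 124.533°.
The forward bearing on arrival equals the back-azimuth from the destination plus 180°.
Back-azimuth from P₂ (51.15°, 124.53°) to P₁ (7.78°, 161.90°), with Δλ' = λ₁ − λ₂ = 37.37°: atan2( sin Δλ' cos φ₁ , cos φ₂ sin φ₁ − sin φ₂ cos φ₁ cos Δλ' ) = 131.30°.
Final bearing = (131.30° + 180°) mod 360° = 311.30°.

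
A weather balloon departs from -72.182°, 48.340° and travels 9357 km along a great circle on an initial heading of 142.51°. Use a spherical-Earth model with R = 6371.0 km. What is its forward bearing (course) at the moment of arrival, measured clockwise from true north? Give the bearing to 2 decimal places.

final bearing 11.42°

The arc subtends δ = 9357/6371 = 1.468686 rad at the centre.
Converting: φ₁ = -1.259814 rad, θ = 2.487269 rad.
Applying the spherical law of cosines for sides, sin φ₂ = sin φ₁ cos δ + cos φ₁ sin δ cos θ = -0.338573, so φ₂ = -19.790°.
For the longitude increment, Δλ = atan2( sin θ sin δ cos φ₁, cos δ − sin φ₁ sin φ₂ ) = atan2(0.185265, -0.220400) = 139.950°.
λ₂ = 48.340° + 139.950° = 188.290°, normalized to (−180°, 180°] → -171.710°.
The forward bearing on arrival equals the back-azimuth from the destination plus 180°.
Back-azimuth from P₂ (-19.79°, -171.71°) to P₁ (-72.18°, 48.34°), with Δλ' = λ₁ − λ₂ = 220.05°: atan2( sin Δλ' cos φ₁ , cos φ₂ sin φ₁ − sin φ₂ cos φ₁ cos Δλ' ) = 191.42°.
Final bearing = (191.42° + 180°) mod 360° = 11.42°.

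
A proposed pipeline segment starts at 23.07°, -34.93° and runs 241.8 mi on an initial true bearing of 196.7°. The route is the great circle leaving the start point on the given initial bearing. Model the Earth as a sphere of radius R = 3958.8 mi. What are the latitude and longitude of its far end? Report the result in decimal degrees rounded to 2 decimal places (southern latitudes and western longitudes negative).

δ = 241.8/3958.8 = 0.061079 rad (3.4996°).
With φ₁ = 23.07° = 0.402647 rad and θ = 196.7° = 3.433063 rad:
sin φ₂ = sin φ₁ cos δ + cos φ₁ sin δ cos θ = (0.391855)(0.998135) + (0.920027)(0.061041)(-0.957822) = 0.337334
φ₂ = asin(0.337334) = 0.344083 rad = 19.71°.
Then Δλ = atan2(-0.016138, 0.865949) = -0.018634 rad, from sin θ sin δ cos φ₁ over cos δ − sin φ₁ sin φ₂.
Hence λ₂ = -34.93° + -1.07° = -36.00°.

latitude 19.71°, longitude -36.00°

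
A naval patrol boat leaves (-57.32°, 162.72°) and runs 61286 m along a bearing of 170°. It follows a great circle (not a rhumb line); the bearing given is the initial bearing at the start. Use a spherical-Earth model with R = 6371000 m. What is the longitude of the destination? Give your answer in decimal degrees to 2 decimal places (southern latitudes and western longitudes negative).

longitude 162.90°

Angular distance δ = d/R = 61286 / 6371000 = 0.009620 rad.
Start latitude φ₁ = -1.000423 rad; initial bearing θ = 2.967060 rad.
Destination latitude: φ₂ = arcsin( sin φ₁ cos δ + cos φ₁ sin δ cos θ ) = arcsin(-0.846775) = -57.86°.
Then Δλ = atan2(0.000902, 0.287223) = 0.003140 rad, from sin θ sin δ cos φ₁ over cos δ − sin φ₁ sin φ₂.
Hence λ₂ = 162.72° + 0.18° = 162.90°.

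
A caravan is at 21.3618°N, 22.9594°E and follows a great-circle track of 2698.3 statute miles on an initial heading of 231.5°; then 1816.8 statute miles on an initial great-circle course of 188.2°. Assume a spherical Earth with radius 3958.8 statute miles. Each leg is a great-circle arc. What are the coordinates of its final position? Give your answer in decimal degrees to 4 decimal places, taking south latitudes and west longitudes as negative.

latitude -30.7192°, longitude -10.9087°

Apply the spherical direct solution leg by leg, carrying full precision between legs.
Leg 1: from (21.3618°, 22.9594°), δ = 2698.3/3958.8 = 0.681595 rad, θ = 231.5° → φ = -4.7260°, λ = -6.6939°.
Leg 2: from (-4.7260°, -6.6939°), δ = 1816.8/3958.8 = 0.458927 rad, θ = 188.2° → φ = -30.7192°, λ = -10.9087°.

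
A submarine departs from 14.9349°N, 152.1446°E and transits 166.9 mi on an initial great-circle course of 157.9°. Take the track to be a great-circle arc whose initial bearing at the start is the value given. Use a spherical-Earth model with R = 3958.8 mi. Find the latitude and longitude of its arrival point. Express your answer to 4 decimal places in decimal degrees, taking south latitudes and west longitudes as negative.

Central angle δ = d/R = 0.042159 rad.
Start latitude φ₁ = 0.260663 rad; initial bearing θ = 2.755875 rad.
sin φ₂ = sin φ₁ cos δ + cos φ₁ sin δ cos θ = (0.257721)(0.999111) + (0.966219)(0.042147)(-0.926529) = 0.219761
φ₂ = asin(0.219761) = 0.221570 rad = 12.6950°.
Δλ = atan2( sin θ sin δ cos φ₁ , cos δ − sin φ₁ sin φ₂ ) = atan2(0.015321, 0.942474) = 0.016255 rad = 0.9313°.
Hence λ₂ = 152.1446° + 0.9313° = 153.0759°.

latitude 12.6950°, longitude 153.0759°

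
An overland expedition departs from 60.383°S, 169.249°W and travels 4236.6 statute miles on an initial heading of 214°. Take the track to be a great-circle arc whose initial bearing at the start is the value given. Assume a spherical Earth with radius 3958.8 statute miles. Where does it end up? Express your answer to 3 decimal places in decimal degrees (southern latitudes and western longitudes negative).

δ = 4236.6/3958.8 = 1.070173 rad (61.3164°).
With φ₁ = -60.383° = -1.053882 rad and θ = 214° = 3.735005 rad:
sin φ₂ = sin φ₁ cos δ + cos φ₁ sin δ cos θ = (-0.869348)(0.479973) + (0.494200)(0.877283)(-0.829038) = -0.776695
φ₂ = asin(-0.776695) = -0.889402 rad = -50.959°.
Δλ = atan2( sin θ sin δ cos φ₁ , cos δ − sin φ₁ sin φ₂ ) = atan2(-0.242440, -0.195246) = -2.248784 rad = -128.846°.
λ₂ = -169.249° + -128.846° = -298.095°, normalized to (−180°, 180°] → 61.905°.

latitude -50.959°, longitude 61.905°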